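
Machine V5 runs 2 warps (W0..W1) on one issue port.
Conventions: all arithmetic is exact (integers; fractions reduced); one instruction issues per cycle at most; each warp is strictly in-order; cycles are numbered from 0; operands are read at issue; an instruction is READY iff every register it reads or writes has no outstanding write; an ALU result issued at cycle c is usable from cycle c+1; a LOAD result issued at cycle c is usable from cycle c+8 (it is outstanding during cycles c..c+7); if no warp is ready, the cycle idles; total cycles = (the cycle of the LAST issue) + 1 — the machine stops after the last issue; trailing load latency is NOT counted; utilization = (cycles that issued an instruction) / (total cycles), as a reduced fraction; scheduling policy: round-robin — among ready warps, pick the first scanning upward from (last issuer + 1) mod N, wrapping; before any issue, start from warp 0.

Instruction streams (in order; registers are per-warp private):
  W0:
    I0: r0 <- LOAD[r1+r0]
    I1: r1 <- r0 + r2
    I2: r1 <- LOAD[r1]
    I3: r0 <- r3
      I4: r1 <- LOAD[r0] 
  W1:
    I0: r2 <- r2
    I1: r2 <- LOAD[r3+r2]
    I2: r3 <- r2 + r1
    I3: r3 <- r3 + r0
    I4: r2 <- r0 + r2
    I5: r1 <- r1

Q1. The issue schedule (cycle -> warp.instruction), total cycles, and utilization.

cycle 0: W0.I0
cycle 1: W1.I0
cycle 2: W1.I1
cycle 3: idle
cycle 4: idle
cycle 5: idle
cycle 6: idle
cycle 7: idle
cycle 8: W0.I1
cycle 9: W0.I2
cycle 10: W1.I2
cycle 11: W0.I3
cycle 12: W1.I3
cycle 13: W1.I4
cycle 14: W1.I5
cycle 15: idle
cycle 16: idle
cycle 17: W0.I4

Answer: 18 cycles, utilization 11/18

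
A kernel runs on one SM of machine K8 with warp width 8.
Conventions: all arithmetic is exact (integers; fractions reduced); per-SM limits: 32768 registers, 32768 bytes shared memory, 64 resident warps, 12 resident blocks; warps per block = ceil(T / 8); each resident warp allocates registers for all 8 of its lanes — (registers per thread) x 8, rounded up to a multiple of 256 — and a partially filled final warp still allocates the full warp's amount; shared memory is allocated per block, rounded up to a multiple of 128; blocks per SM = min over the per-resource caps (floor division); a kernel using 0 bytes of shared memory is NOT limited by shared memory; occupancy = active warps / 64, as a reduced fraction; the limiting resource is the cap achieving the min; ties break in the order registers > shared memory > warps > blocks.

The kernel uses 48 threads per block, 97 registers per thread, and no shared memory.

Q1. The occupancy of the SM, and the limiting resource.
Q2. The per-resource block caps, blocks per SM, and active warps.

Answer: occupancy 15/32, limited by registers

registers: 5 blocks
shared memory: no limit (kernel uses none)
warps: 10 blocks
blocks: 12 blocks

Answer: 5 blocks, 30 active warps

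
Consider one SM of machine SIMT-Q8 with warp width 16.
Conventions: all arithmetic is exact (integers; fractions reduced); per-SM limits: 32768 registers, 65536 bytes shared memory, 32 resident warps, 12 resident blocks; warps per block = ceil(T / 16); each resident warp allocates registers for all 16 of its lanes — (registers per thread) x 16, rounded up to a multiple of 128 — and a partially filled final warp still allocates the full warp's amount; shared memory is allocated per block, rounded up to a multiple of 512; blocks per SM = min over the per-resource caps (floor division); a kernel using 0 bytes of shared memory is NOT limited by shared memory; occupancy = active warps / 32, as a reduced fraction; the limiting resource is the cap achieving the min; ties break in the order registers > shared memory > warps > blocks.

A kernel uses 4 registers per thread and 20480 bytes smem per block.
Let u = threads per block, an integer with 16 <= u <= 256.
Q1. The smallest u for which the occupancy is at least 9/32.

Answer: u = 33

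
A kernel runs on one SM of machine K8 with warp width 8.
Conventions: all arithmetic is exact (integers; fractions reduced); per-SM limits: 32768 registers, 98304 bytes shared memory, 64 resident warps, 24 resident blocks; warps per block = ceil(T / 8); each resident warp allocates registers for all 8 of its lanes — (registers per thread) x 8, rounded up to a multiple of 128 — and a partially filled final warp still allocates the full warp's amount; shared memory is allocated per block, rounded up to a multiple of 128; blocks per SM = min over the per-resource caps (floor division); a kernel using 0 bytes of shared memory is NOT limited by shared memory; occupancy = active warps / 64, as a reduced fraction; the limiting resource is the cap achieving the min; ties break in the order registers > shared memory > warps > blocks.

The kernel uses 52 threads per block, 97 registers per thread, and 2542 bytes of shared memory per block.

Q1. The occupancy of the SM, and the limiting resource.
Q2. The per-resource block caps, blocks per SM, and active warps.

Answer: occupancy 35/64, limited by registers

registers: 5 blocks
shared memory: 38 blocks
warps: 9 blocks
blocks: 24 blocks

Answer: 5 blocks, 35 active warps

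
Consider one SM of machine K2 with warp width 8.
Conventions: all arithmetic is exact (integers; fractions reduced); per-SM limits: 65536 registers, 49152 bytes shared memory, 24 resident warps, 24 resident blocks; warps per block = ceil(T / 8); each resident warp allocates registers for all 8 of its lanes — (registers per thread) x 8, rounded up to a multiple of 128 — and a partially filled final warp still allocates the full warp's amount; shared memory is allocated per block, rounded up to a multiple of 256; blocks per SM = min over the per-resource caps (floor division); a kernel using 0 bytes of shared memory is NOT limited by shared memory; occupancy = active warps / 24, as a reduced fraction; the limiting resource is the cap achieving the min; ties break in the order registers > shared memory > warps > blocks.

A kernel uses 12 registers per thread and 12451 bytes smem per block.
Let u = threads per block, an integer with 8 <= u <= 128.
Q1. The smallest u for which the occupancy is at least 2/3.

Answer: u = 41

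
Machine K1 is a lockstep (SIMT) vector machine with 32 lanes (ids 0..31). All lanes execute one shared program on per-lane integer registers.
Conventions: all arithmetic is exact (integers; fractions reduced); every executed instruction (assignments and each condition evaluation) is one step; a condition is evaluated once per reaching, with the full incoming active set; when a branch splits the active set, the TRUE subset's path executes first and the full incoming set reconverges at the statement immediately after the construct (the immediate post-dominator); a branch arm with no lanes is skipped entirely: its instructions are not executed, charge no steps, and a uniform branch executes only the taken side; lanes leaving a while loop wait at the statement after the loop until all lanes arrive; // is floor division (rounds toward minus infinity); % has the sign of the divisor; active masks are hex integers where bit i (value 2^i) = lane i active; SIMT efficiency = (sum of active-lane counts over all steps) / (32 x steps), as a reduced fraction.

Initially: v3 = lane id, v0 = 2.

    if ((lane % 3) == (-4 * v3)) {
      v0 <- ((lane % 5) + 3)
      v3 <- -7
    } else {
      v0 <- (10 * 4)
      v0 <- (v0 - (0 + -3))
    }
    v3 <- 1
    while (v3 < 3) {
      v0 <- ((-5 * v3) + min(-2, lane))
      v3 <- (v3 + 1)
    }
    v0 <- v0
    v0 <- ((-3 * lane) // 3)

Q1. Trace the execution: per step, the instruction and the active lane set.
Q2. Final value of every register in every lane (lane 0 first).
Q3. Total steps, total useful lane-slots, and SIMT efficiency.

step 0: eval ((lane % 3) == (-4 * v3)) 0xffffffff
step 1: v0 <- ((lane % 5) + 3)       0x00000001
step 2: v3 <- -7                     0x00000001
step 3: v0 <- (10 * 4)               0xfffffffe
step 4: v0 <- (v0 - (0 + -3))        0xfffffffe
step 5: v3 <- 1                      0xffffffff
step 6: eval (v3 < 3)                0xffffffff
step 7: v0 <- ((-5 * v3) + min(-2, lane)) 0xffffffff
step 8: v3 <- (v3 + 1)               0xffffffff
step 9: eval (v3 < 3)                0xffffffff
step 10: v0 <- ((-5 * v3) + min(-2, lane)) 0xffffffff
step 11: v3 <- (v3 + 1)               0xffffffff
step 12: eval (v3 < 3)                0xffffffff
step 13: v0 <- v0                     0xffffffff
step 14: v0 <- ((-3 * lane) // 3)     0xffffffff

Answer: 15 steps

v3: 3,3,3,3,3,3,3,3,3,3,3,3,3,3,3,3,3,3,3,3,3,3,3,3,3,3,3,3,3,3,3,3
v0: 0,-1,-2,-3,-4,-5,-6,-7,-8,-9,-10,-11,-12,-13,-14,-15,-16,-17,-18,-19,-20,-21,-22,-23,-24,-25,-26,-27,-28,-29,-30,-31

steps = 15; useful = 416; efficiency = 416/480 = 13/15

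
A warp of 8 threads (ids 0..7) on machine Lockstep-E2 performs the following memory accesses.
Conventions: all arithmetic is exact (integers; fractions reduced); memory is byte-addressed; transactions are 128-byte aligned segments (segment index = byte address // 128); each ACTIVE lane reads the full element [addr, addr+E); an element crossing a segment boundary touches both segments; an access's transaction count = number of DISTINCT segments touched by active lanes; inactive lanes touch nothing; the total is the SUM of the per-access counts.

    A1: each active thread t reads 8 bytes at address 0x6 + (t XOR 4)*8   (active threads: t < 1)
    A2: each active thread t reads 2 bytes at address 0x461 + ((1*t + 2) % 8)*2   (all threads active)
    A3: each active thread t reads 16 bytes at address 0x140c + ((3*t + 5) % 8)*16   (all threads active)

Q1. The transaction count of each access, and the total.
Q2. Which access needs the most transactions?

A1: 1 transaction
A2: 1 transaction
A3: 2 transactions

Answer: 1,1,2; total 4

Answer: A3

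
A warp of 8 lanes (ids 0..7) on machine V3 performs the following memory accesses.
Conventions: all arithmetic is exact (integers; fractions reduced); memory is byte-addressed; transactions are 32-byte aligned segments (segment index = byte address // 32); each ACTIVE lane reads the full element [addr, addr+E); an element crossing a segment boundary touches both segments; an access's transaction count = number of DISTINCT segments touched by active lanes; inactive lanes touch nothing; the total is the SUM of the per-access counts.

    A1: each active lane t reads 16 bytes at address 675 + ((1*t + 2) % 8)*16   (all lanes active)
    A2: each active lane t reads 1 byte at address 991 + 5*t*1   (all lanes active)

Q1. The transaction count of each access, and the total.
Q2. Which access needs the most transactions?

A1: 5 transactions
A2: 3 transactions

Answer: 5,3; total 8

Answer: A1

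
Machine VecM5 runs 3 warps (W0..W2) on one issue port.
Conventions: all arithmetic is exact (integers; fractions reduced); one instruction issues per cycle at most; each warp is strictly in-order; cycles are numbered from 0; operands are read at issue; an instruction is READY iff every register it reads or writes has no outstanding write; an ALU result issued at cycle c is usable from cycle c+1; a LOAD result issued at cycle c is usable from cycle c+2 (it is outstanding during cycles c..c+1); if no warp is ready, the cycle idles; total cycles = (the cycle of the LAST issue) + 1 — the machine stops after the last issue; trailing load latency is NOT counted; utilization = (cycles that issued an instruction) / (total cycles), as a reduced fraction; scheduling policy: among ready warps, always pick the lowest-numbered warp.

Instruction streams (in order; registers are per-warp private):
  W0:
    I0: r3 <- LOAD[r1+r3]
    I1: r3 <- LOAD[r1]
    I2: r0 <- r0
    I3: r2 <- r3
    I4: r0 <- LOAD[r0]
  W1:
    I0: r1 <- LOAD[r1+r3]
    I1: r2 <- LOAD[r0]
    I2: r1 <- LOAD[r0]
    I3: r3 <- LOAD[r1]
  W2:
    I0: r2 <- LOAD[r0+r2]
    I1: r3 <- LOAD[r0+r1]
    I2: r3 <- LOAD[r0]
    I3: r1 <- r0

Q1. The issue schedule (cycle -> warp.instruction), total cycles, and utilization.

cycle 0: W0.I0
cycle 1: W1.I0
cycle 2: W0.I1
cycle 3: W0.I2
cycle 4: W0.I3
cycle 5: W0.I4
cycle 6: W1.I1
cycle 7: W1.I2
cycle 8: W2.I0
cycle 9: W1.I3
cycle 10: W2.I1
cycle 11: idle
cycle 12: W2.I2
cycle 13: W2.I3

Answer: 14 cycles, utilization 13/14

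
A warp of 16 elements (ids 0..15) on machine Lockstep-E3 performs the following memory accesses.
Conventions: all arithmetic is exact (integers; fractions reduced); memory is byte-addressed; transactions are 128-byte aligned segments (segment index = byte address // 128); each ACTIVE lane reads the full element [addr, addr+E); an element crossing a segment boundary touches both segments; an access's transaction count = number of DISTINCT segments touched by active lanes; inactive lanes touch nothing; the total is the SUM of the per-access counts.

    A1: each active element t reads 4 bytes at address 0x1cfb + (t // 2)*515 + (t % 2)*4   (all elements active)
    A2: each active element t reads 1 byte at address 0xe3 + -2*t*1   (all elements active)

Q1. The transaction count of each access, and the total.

A1: 10 transactions
A2: 1 transaction

Answer: 10,1; total 11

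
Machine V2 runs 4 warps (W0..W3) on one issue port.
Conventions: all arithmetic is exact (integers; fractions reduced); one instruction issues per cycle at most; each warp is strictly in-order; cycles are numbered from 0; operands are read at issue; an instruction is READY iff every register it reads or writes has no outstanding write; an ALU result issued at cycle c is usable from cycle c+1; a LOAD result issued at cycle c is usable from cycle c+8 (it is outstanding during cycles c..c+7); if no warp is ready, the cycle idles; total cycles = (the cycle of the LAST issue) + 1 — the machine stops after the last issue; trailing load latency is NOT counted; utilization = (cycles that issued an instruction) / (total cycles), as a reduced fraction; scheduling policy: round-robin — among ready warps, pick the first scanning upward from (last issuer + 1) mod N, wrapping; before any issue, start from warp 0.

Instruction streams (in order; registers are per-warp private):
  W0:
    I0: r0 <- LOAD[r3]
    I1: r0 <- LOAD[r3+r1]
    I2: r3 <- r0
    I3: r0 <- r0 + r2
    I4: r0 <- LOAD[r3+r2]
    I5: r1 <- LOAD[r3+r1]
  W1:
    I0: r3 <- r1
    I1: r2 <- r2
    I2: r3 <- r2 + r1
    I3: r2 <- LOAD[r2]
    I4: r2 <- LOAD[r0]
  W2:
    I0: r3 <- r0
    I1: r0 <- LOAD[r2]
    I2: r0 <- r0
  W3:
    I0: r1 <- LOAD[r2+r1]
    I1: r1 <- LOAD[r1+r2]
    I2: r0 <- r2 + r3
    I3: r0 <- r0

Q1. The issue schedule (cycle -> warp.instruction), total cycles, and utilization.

cycle 0: W0.I0
cycle 1: W1.I0
cycle 2: W2.I0
cycle 3: W3.I0
cycle 4: W1.I1
cycle 5: W2.I1
cycle 6: W1.I2
cycle 7: W1.I3
cycle 8: W0.I1
cycle 9: idle
cycle 10: idle
cycle 11: W3.I1
cycle 12: W3.I2
cycle 13: W2.I2
cycle 14: W3.I3
cycle 15: W1.I4
cycle 16: W0.I2
cycle 17: W0.I3
cycle 18: W0.I4
cycle 19: W0.I5

Answer: 20 cycles, utilization 9/10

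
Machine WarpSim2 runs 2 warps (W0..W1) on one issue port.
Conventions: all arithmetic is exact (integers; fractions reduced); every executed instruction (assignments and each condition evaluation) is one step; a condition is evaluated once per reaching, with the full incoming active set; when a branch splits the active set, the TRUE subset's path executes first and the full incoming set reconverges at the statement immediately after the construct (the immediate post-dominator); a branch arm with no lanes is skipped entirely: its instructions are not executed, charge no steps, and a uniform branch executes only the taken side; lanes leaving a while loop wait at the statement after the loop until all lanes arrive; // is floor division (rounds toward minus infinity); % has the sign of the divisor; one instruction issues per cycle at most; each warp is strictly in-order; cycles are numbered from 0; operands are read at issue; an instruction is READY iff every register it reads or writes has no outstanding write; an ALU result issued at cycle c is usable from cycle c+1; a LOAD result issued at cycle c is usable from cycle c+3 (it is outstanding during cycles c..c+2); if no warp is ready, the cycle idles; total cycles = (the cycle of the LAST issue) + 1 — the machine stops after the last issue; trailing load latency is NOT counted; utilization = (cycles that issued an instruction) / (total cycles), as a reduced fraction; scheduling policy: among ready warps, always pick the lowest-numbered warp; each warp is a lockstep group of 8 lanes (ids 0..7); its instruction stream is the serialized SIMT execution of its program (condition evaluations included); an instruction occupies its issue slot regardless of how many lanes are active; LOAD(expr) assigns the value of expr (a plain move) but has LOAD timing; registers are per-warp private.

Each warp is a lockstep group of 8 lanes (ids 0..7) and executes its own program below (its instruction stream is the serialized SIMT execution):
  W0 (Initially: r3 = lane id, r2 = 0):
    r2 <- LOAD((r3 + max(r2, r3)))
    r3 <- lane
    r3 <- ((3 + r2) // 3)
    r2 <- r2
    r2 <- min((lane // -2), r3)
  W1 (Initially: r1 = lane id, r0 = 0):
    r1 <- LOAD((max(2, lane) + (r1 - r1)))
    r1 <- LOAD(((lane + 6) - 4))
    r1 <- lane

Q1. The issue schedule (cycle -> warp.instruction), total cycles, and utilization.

cycle 0: W0.I0
cycle 1: W0.I1
cycle 2: W1.I0
cycle 3: W0.I2
cycle 4: W0.I3
cycle 5: W0.I4
cycle 6: W1.I1
cycle 7: idle
cycle 8: idle
cycle 9: W1.I2

Answer: 10 cycles, utilization 4/5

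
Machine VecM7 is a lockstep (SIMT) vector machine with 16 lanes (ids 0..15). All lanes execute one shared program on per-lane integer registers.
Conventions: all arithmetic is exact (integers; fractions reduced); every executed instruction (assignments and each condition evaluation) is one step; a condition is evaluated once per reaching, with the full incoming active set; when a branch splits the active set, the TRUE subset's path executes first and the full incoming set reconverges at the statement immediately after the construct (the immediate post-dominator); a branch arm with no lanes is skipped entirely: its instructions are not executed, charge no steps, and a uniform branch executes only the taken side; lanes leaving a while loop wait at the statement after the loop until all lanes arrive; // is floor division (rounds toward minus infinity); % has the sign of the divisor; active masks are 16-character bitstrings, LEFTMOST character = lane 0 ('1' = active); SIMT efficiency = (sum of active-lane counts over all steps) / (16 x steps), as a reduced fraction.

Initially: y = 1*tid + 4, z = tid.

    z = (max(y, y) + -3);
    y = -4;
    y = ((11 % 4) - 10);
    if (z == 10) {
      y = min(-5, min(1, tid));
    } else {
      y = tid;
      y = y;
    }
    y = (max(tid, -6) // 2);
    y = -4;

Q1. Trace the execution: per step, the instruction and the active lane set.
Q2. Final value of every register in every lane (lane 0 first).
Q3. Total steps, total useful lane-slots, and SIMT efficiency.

step 0: z <- (max(y, y) + -3)        1111111111111111
step 1: y <- -4                      1111111111111111
step 2: y <- ((11 % 4) - 10)         1111111111111111
step 3: eval (z == 10)               1111111111111111
step 4: y <- min(-5, min(1, tid))    0000000001000000
step 5: y <- tid                     1111111110111111
step 6: y <- y                       1111111110111111
step 7: y <- (max(tid, -6) // 2)     1111111111111111
step 8: y <- -4                      1111111111111111

Answer: 9 steps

y: -4,-4,-4,-4,-4,-4,-4,-4,-4,-4,-4,-4,-4,-4,-4,-4
z: 1,2,3,4,5,6,7,8,9,10,11,12,13,14,15,16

steps = 9; useful = 127; efficiency = 127/144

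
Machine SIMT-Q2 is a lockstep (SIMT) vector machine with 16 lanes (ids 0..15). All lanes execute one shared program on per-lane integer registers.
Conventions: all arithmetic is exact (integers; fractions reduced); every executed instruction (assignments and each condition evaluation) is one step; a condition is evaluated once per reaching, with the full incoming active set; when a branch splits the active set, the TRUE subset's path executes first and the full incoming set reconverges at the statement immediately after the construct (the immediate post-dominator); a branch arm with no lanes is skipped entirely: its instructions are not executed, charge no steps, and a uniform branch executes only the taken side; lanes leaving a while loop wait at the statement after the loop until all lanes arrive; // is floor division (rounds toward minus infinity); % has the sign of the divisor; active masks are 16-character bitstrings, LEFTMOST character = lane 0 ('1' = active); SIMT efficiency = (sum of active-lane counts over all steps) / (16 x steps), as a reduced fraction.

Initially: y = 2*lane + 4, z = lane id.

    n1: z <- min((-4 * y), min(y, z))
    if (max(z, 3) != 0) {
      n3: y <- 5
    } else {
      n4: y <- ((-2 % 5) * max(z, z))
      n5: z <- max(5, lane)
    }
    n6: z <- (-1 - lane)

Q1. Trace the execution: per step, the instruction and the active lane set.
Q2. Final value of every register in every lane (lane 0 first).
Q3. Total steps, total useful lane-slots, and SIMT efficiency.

step 0: z <- min((-4 * y), min(y, z)) 1111111111111111
step 1: eval (max(z, 3) != 0)        1111111111111111
step 2: y <- 5                       1111111111111111
step 3: z <- (-1 - lane)             1111111111111111

Answer: 4 steps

y: 5,5,5,5,5,5,5,5,5,5,5,5,5,5,5,5
z: -1,-2,-3,-4,-5,-6,-7,-8,-9,-10,-11,-12,-13,-14,-15,-16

steps = 4; useful = 64; efficiency = 64/64 = 1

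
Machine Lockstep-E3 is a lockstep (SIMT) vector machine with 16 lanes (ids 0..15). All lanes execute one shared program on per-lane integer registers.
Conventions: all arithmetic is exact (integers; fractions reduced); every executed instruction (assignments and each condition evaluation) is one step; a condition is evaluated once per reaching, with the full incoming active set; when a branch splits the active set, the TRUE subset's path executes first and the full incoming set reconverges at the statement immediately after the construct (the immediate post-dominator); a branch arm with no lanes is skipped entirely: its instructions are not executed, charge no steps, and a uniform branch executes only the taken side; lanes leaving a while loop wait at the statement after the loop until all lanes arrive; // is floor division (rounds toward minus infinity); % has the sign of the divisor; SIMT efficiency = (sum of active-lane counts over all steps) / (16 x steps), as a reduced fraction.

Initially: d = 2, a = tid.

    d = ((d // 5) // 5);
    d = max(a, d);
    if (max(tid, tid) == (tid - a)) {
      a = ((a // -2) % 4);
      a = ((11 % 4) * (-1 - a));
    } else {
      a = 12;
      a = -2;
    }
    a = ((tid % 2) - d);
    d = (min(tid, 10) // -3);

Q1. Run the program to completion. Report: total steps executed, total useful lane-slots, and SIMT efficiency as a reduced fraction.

Answer: 9 steps, 112 useful, 7/9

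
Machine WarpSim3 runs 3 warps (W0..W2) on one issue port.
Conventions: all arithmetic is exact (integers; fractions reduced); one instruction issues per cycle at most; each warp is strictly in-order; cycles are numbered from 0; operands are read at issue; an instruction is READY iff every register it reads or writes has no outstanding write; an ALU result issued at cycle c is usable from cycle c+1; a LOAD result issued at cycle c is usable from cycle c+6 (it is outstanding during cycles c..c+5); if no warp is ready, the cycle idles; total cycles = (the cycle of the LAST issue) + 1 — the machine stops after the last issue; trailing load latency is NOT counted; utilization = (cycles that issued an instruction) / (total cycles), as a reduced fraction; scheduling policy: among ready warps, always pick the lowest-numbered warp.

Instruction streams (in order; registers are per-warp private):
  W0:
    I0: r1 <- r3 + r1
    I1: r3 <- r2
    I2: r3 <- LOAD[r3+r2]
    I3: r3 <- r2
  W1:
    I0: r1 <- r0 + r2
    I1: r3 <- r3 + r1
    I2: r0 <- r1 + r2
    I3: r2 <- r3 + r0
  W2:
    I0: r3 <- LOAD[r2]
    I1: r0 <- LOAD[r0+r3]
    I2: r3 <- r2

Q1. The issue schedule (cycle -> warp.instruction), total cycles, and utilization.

cycle 0: W0.I0
cycle 1: W0.I1
cycle 2: W0.I2
cycle 3: W1.I0
cycle 4: W1.I1
cycle 5: W1.I2
cycle 6: W1.I3
cycle 7: W2.I0
cycle 8: W0.I3
cycle 9: idle
cycle 10: idle
cycle 11: idle
cycle 12: idle
cycle 13: W2.I1
cycle 14: W2.I2

Answer: 15 cycles, utilization 11/15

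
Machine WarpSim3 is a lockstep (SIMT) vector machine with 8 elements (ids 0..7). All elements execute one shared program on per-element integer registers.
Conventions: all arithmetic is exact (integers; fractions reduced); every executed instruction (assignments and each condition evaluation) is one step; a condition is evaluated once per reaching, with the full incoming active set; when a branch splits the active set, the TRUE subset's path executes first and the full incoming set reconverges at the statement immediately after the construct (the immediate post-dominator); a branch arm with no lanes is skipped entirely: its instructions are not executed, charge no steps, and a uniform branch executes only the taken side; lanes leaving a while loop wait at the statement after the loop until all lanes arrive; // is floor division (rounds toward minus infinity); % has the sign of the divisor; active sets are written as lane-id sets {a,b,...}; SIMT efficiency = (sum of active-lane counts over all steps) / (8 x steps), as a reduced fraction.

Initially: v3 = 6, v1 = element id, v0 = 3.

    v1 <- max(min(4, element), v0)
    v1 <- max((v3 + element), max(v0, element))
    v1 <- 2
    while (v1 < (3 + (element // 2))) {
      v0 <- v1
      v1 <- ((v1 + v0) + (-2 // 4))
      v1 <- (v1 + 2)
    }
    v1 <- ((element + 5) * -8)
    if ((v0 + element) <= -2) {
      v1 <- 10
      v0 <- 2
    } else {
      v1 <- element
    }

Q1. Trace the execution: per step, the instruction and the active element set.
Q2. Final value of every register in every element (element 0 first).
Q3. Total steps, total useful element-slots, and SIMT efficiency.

step 0: v1 <- max(min(4, element), v0) {0,1,2,3,4,5,6,7}
step 1: v1 <- max((v3 + element), max(v0, element)) {0,1,2,3,4,5,6,7}
step 2: v1 <- 2                      {0,1,2,3,4,5,6,7}
step 3: eval (v1 < (3 + (element // 2))) {0,1,2,3,4,5,6,7}
step 4: v0 <- v1                     {0,1,2,3,4,5,6,7}
step 5: v1 <- ((v1 + v0) + (-2 // 4)) {0,1,2,3,4,5,6,7}
step 6: v1 <- (v1 + 2)               {0,1,2,3,4,5,6,7}
step 7: eval (v1 < (3 + (element // 2))) {0,1,2,3,4,5,6,7}
step 8: v0 <- v1                     {6,7}
step 9: v1 <- ((v1 + v0) + (-2 // 4)) {6,7}
step 10: v1 <- (v1 + 2)               {6,7}
step 11: eval (v1 < (3 + (element // 2))) {6,7}
step 12: v1 <- ((element + 5) * -8)   {0,1,2,3,4,5,6,7}
step 13: eval ((v0 + element) <= -2)  {0,1,2,3,4,5,6,7}
step 14: v1 <- element                {0,1,2,3,4,5,6,7}

Answer: 15 steps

v3: 6,6,6,6,6,6,6,6
v1: 0,1,2,3,4,5,6,7
v0: 2,2,2,2,2,2,5,5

steps = 15; useful = 96; efficiency = 96/120 = 4/5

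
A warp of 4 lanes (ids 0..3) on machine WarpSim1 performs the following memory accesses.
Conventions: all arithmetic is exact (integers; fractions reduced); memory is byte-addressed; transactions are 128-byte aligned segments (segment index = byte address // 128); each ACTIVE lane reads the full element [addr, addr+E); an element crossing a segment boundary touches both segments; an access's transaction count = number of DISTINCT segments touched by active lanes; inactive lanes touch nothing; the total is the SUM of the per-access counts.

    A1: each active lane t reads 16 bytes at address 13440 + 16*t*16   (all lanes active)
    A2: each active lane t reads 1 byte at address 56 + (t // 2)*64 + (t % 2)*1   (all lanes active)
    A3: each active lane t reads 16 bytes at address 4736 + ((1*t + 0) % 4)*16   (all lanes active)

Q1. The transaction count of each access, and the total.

A1: 4 transactions
A2: 1 transaction
A3: 1 transaction

Answer: 4,1,1; total 6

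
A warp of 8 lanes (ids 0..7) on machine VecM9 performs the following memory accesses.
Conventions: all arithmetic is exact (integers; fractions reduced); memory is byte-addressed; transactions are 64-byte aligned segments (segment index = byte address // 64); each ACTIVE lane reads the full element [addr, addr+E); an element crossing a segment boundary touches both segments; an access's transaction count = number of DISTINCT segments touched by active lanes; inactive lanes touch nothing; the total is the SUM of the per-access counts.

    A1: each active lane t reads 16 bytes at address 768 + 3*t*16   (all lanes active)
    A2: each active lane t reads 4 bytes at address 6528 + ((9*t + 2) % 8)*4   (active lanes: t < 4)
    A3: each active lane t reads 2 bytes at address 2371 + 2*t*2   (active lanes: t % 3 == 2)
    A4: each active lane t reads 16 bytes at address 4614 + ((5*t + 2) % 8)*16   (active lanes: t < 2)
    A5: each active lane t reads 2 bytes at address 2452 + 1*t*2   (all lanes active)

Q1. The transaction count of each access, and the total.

A1: 6 transactions
A2: 1 transaction
A3: 1 transaction
A4: 3 transactions
A5: 1 transaction

Answer: 6,1,1,3,1; total 12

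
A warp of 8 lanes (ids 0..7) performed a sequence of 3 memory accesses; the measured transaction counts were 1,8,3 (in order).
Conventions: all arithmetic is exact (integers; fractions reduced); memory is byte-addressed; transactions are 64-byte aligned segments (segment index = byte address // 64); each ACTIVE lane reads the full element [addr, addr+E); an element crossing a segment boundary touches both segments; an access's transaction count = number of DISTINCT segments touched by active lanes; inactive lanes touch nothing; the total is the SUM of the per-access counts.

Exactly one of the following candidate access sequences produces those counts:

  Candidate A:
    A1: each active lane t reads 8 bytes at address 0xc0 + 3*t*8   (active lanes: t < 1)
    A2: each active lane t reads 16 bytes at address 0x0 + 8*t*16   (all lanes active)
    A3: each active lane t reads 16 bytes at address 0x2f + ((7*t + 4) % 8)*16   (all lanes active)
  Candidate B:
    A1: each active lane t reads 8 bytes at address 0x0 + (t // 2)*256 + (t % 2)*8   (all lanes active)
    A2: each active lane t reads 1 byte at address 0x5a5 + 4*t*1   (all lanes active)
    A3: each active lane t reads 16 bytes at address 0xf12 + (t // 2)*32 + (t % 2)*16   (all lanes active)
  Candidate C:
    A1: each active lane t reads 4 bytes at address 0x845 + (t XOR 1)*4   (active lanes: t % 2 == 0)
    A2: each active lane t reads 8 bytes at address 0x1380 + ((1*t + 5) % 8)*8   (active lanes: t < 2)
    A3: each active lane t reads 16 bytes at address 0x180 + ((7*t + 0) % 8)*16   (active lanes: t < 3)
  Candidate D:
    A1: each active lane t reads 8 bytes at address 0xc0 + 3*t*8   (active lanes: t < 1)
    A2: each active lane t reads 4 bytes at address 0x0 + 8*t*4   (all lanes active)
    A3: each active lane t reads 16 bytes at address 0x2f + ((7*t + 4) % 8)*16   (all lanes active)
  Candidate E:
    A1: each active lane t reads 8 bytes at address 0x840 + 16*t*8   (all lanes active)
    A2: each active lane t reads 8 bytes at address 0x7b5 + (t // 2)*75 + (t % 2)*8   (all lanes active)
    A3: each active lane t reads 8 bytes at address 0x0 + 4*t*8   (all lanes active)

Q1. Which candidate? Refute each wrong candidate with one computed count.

B: A1 gives 4 transactions, not 1
C: A2 gives 1 transaction, not 8
D: A2 gives 4 transactions, not 8
E: A1 gives 8 transactions, not 1
A: all counts match (1,8,3)

Answer: A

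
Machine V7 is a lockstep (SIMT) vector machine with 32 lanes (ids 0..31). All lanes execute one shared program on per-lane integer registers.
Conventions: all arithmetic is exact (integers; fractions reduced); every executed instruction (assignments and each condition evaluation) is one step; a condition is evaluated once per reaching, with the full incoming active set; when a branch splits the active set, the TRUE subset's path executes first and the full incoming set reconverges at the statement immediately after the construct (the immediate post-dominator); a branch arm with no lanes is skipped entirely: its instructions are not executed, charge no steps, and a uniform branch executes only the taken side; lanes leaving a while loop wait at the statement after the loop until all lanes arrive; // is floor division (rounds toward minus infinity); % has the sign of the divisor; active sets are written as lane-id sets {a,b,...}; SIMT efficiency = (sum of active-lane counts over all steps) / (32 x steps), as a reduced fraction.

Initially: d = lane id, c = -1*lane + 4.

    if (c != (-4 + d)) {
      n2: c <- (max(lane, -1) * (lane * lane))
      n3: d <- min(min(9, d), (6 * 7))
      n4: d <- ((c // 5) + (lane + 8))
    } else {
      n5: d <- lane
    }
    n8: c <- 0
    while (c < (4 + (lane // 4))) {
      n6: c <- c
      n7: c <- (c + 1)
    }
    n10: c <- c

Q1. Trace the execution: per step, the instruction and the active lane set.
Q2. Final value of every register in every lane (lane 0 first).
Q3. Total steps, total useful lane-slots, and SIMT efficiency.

step 0: eval (c != (-4 + d))         {0,1,2,3,4,5,6,7,8,9,10,11,12,13,14,15,16,17,18,19,20,21,22,23,24,25,26,27,28,29,30,31}
step 1: c <- (max(lane, -1) * (lane * lane)) {0,1,2,3,5,6,7,8,9,10,11,12,13,14,15,16,17,18,19,20,21,22,23,24,25,26,27,28,29,30,31}
step 2: d <- min(min(9, d), (6 * 7)) {0,1,2,3,5,6,7,8,9,10,11,12,13,14,15,16,17,18,19,20,21,22,23,24,25,26,27,28,29,30,31}
step 3: d <- ((c // 5) + (lane + 8)) {0,1,2,3,5,6,7,8,9,10,11,12,13,14,15,16,17,18,19,20,21,22,23,24,25,26,27,28,29,30,31}
step 4: d <- lane                    {4}
step 5: c <- 0                       {0,1,2,3,4,5,6,7,8,9,10,11,12,13,14,15,16,17,18,19,20,21,22,23,24,25,26,27,28,29,30,31}
step 6: eval (c < (4 + (lane // 4))) {0,1,2,3,4,5,6,7,8,9,10,11,12,13,14,15,16,17,18,19,20,21,22,23,24,25,26,27,28,29,30,31}
step 7: c <- c                       {0,1,2,3,4,5,6,7,8,9,10,11,12,13,14,15,16,17,18,19,20,21,22,23,24,25,26,27,28,29,30,31}
step 8: c <- (c + 1)                 {0,1,2,3,4,5,6,7,8,9,10,11,12,13,14,15,16,17,18,19,20,21,22,23,24,25,26,27,28,29,30,31}
step 9: eval (c < (4 + (lane // 4))) {0,1,2,3,4,5,6,7,8,9,10,11,12,13,14,15,16,17,18,19,20,21,22,23,24,25,26,27,28,29,30,31}
step 10: c <- c                       {0,1,2,3,4,5,6,7,8,9,10,11,12,13,14,15,16,17,18,19,20,21,22,23,24,25,26,27,28,29,30,31}
step 11: c <- (c + 1)                 {0,1,2,3,4,5,6,7,8,9,10,11,12,13,14,15,16,17,18,19,20,21,22,23,24,25,26,27,28,29,30,31}
step 12: eval (c < (4 + (lane // 4))) {0,1,2,3,4,5,6,7,8,9,10,11,12,13,14,15,16,17,18,19,20,21,22,23,24,25,26,27,28,29,30,31}
step 13: c <- c                       {0,1,2,3,4,5,6,7,8,9,10,11,12,13,14,15,16,17,18,19,20,21,22,23,24,25,26,27,28,29,30,31}
step 14: c <- (c + 1)                 {0,1,2,3,4,5,6,7,8,9,10,11,12,13,14,15,16,17,18,19,20,21,22,23,24,25,26,27,28,29,30,31}
step 15: eval (c < (4 + (lane // 4))) {0,1,2,3,4,5,6,7,8,9,10,11,12,13,14,15,16,17,18,19,20,21,22,23,24,25,26,27,28,29,30,31}
step 16: c <- c                       {0,1,2,3,4,5,6,7,8,9,10,11,12,13,14,15,16,17,18,19,20,21,22,23,24,25,26,27,28,29,30,31}
step 17: c <- (c + 1)                 {0,1,2,3,4,5,6,7,8,9,10,11,12,13,14,15,16,17,18,19,20,21,22,23,24,25,26,27,28,29,30,31}
step 18: eval (c < (4 + (lane // 4))) {0,1,2,3,4,5,6,7,8,9,10,11,12,13,14,15,16,17,18,19,20,21,22,23,24,25,26,27,28,29,30,31}
step 19: c <- c                       {4,5,6,7,8,9,10,11,12,13,14,15,16,17,18,19,20,21,22,23,24,25,26,27,28,29,30,31}
step 20: c <- (c + 1)                 {4,5,6,7,8,9,10,11,12,13,14,15,16,17,18,19,20,21,22,23,24,25,26,27,28,29,30,31}
step 21: eval (c < (4 + (lane // 4))) {4,5,6,7,8,9,10,11,12,13,14,15,16,17,18,19,20,21,22,23,24,25,26,27,28,29,30,31}
step 22: c <- c                       {8,9,10,11,12,13,14,15,16,17,18,19,20,21,22,23,24,25,26,27,28,29,30,31}
step 23: c <- (c + 1)                 {8,9,10,11,12,13,14,15,16,17,18,19,20,21,22,23,24,25,26,27,28,29,30,31}
step 24: eval (c < (4 + (lane // 4))) {8,9,10,11,12,13,14,15,16,17,18,19,20,21,22,23,24,25,26,27,28,29,30,31}
step 25: c <- c                       {12,13,14,15,16,17,18,19,20,21,22,23,24,25,26,27,28,29,30,31}
step 26: c <- (c + 1)                 {12,13,14,15,16,17,18,19,20,21,22,23,24,25,26,27,28,29,30,31}
step 27: eval (c < (4 + (lane // 4))) {12,13,14,15,16,17,18,19,20,21,22,23,24,25,26,27,28,29,30,31}
step 28: c <- c                       {16,17,18,19,20,21,22,23,24,25,26,27,28,29,30,31}
step 29: c <- (c + 1)                 {16,17,18,19,20,21,22,23,24,25,26,27,28,29,30,31}
step 30: eval (c < (4 + (lane // 4))) {16,17,18,19,20,21,22,23,24,25,26,27,28,29,30,31}
step 31: c <- c                       {20,21,22,23,24,25,26,27,28,29,30,31}
step 32: c <- (c + 1)                 {20,21,22,23,24,25,26,27,28,29,30,31}
step 33: eval (c < (4 + (lane // 4))) {20,21,22,23,24,25,26,27,28,29,30,31}
step 34: c <- c                       {24,25,26,27,28,29,30,31}
step 35: c <- (c + 1)                 {24,25,26,27,28,29,30,31}
step 36: eval (c < (4 + (lane // 4))) {24,25,26,27,28,29,30,31}
step 37: c <- c                       {28,29,30,31}
step 38: c <- (c + 1)                 {28,29,30,31}
step 39: eval (c < (4 + (lane // 4))) {28,29,30,31}
step 40: c <- c                       {0,1,2,3,4,5,6,7,8,9,10,11,12,13,14,15,16,17,18,19,20,21,22,23,24,25,26,27,28,29,30,31}

Answer: 41 steps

d: 8,9,11,16,4,38,57,83,118,162,218,285,365,460,570,698,843,1007,1192,1398,1628,1881,2159,2464,2796,3158,3549,3971,4426,4914,5438,5997
c: 4,4,4,4,5,5,5,5,6,6,6,6,7,7,7,7,8,8,8,8,9,9,9,9,10,10,10,10,11,11,11,11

steps = 41; useful = 942; efficiency = 942/1312 = 471/656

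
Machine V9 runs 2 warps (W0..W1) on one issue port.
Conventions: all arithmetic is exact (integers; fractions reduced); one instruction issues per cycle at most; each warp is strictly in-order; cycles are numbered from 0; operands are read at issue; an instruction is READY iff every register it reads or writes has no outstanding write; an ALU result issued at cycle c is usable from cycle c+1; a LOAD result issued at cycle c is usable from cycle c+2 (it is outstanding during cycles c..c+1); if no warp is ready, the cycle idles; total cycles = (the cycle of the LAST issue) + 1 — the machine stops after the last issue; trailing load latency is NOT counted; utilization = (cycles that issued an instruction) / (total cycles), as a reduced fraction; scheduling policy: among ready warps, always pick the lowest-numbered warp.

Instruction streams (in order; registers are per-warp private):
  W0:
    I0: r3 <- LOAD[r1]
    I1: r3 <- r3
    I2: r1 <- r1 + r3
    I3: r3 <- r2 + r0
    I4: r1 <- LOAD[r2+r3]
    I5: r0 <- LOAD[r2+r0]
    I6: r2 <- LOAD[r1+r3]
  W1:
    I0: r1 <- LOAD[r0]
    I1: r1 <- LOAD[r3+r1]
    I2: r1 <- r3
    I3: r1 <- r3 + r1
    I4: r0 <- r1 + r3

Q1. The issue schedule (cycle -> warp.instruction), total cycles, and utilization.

cycle 0: W0.I0
cycle 1: W1.I0
cycle 2: W0.I1
cycle 3: W0.I2
cycle 4: W0.I3
cycle 5: W0.I4
cycle 6: W0.I5
cycle 7: W0.I6
cycle 8: W1.I1
cycle 9: idle
cycle 10: W1.I2
cycle 11: W1.I3
cycle 12: W1.I4

Answer: 13 cycles, utilization 12/13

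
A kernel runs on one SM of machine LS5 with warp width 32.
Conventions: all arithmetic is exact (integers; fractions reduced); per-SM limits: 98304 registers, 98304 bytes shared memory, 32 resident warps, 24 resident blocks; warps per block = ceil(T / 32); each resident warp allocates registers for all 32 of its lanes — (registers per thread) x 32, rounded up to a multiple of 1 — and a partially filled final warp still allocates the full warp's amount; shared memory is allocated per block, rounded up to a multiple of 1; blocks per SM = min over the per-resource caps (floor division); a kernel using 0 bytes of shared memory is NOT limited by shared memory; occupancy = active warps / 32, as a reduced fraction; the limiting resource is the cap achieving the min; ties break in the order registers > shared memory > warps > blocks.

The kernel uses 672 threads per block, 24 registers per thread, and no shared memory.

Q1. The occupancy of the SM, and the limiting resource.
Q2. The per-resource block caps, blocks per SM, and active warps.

Answer: occupancy 21/32, limited by warps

registers: 6 blocks
shared memory: no limit (kernel uses none)
warps: 1 block
blocks: 24 blocks

Answer: 1 block, 21 active warps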